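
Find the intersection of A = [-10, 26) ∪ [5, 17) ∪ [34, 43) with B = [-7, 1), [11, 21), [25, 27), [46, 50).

[-7, 1) ∪ [11, 21) ∪ [25, 26)

First set merges to [-10, 26), [34, 43).
[-10, 26) meets the second set on [-7, 1), [11, 21), [25, 26).
[34, 43): no overlap with the second set.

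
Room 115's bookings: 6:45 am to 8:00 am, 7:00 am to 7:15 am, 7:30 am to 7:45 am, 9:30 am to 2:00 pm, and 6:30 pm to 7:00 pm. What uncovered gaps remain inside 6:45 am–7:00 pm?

8:00 am–9:30 am, 2:00 pm–6:30 pm

The merged coverage is 6:45 am–8:00 am, 9:30 am–2:00 pm, 6:30 pm–7:00 pm.
Gaps within 6:45 am–7:00 pm: 8:00 am–9:30 am, 2:00 pm–6:30 pm.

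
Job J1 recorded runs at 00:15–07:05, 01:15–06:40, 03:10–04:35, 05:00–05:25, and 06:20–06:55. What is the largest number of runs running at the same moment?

Walk the sorted start/end points keeping a running depth.
The depth first hits 3 at 03:10.

3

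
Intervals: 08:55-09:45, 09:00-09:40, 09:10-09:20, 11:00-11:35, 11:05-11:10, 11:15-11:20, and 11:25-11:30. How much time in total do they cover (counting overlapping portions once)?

Merged: 08:55-09:45, 11:00-11:35.
Lengths: 50 min + 35 min = 1 h 25 min.

1 h 25 min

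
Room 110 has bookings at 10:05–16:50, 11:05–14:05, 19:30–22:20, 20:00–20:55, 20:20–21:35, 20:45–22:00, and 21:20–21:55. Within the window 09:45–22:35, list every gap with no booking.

09:45–10:05, 16:50–19:30, 22:20–22:35

After merging, the occupied span is 10:05–16:50, 19:30–22:20.
Complement within 09:45–22:35: 09:45–10:05, 16:50–19:30, 22:20–22:35.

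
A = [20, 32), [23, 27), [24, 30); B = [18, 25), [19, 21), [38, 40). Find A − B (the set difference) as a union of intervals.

Merge the first list: [20, 32).
Merge the second list: [18, 25), [38, 40).
[20, 32) minus B → [25, 32).

[25, 32)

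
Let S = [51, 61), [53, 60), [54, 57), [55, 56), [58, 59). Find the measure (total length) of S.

10

Merged: [51, 61).
Length: 10.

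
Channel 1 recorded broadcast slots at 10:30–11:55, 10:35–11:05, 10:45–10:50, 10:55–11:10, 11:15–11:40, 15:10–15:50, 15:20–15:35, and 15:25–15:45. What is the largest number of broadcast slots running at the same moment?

Walk the sorted start/end points keeping a running depth.
The depth first hits 3 at 10:45.

3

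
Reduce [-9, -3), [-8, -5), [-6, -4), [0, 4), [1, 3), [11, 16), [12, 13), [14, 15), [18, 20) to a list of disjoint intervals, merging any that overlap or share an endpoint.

[-8, -5) overlaps/touches [-9, -3) → extend to [-9, -3).
[-6, -4) overlaps/touches [-9, -3) → extend to [-9, -3).
[0, 4) is disjoint → start new block.
[1, 3) overlaps/touches [0, 4) → extend to [0, 4).
[11, 16) is disjoint → start new block.
[12, 13) overlaps/touches [11, 16) → extend to [11, 16).
[14, 15) overlaps/touches [11, 16) → extend to [11, 16).
[18, 20) is disjoint → start new block.

[-9, -3) ∪ [0, 4) ∪ [11, 16) ∪ [18, 20)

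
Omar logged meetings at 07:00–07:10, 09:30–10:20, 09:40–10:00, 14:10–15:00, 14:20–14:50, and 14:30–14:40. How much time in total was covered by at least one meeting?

Merged: 07:00-07:10, 09:30-10:20, 14:10-15:00.
Lengths: 10 min + 50 min + 50 min = 1 h 50 min.

1 h 50 min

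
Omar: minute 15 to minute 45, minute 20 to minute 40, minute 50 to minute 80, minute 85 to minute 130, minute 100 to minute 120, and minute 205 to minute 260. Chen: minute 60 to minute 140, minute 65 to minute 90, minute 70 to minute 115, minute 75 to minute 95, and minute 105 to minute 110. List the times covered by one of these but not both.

Merge the first list: minute 15 to minute 45, minute 50 to minute 80, minute 85 to minute 130, minute 205 to minute 260.
Merge the second list: minute 60 to minute 140.
A but not B: minute 15 to minute 45, minute 50 to minute 60, minute 205 to minute 260.
B but not A: minute 80 to minute 85, minute 130 to minute 140.
Combining gives A △ B.

minute 15 to minute 45, minute 50 to minute 60, minute 80 to minute 85, minute 130 to minute 140, minute 205 to minute 260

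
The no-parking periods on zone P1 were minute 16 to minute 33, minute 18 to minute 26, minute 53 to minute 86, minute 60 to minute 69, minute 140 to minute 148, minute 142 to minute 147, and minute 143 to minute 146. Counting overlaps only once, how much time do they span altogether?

Merged: minute 16 to minute 33, minute 53 to minute 86, minute 140 to minute 148.
Lengths: 17 minutes + 33 minutes + 8 minutes = 58 minutes.

58 minutes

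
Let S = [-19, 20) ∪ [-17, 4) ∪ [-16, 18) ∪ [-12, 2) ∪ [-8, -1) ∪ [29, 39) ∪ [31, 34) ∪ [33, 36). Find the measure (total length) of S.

49

Merged: [-19, 20), [29, 39).
Lengths: 39 + 10 = 49.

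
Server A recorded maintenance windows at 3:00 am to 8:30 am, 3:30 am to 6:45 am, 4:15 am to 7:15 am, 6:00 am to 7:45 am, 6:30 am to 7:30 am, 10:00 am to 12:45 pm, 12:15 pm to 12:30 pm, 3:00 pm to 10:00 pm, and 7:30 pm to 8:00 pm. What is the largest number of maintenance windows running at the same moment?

5

Walk the sorted start/end points keeping a running depth.
The depth first hits 5 at 6:30 am.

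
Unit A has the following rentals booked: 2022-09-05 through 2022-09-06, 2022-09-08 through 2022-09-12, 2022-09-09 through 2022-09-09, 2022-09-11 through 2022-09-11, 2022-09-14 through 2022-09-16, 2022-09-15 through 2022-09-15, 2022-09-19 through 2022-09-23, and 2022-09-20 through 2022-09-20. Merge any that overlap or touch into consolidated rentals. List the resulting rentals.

2022-09-08 through 2022-09-12 is disjoint → start new block.
2022-09-09 through 2022-09-09 overlaps/touches 2022-09-08 through 2022-09-12 → extend to 2022-09-08 through 2022-09-12.
2022-09-11 through 2022-09-11 overlaps/touches 2022-09-08 through 2022-09-12 → extend to 2022-09-08 through 2022-09-12.
2022-09-14 through 2022-09-16 is disjoint → start new block.
2022-09-15 through 2022-09-15 overlaps/touches 2022-09-14 through 2022-09-16 → extend to 2022-09-14 through 2022-09-16.
2022-09-19 through 2022-09-23 is disjoint → start new block.
2022-09-20 through 2022-09-20 overlaps/touches 2022-09-19 through 2022-09-23 → extend to 2022-09-19 through 2022-09-23.

2022-09-05 through 2022-09-06, 2022-09-08 through 2022-09-12, 2022-09-14 through 2022-09-16, 2022-09-19 through 2022-09-23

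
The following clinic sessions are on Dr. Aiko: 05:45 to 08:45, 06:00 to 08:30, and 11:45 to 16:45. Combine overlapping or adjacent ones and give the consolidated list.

05:45–08:45, 11:45–16:45

06:00–08:30 overlaps/touches 05:45–08:45 → extend to 05:45–08:45.
11:45–16:45 is disjoint → start new block.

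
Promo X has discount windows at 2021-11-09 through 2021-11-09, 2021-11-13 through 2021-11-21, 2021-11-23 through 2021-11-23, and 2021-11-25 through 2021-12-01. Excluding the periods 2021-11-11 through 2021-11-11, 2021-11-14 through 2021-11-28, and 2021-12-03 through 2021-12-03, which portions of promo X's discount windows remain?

2021-11-09 through 2021-11-09 is untouched.
2021-11-13 through 2021-11-21 with B removed leaves 2021-11-13 through 2021-11-13.
2021-11-23 through 2021-11-23 lies entirely inside B → drops out.
2021-11-25 through 2021-12-01 with B removed leaves 2021-11-29 through 2021-12-01.

2021-11-09 through 2021-11-09, 2021-11-13 through 2021-11-13, 2021-11-29 through 2021-12-01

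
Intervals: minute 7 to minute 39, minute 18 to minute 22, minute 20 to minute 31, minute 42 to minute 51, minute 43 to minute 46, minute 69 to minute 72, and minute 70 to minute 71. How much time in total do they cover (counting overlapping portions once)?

44 minutes

Merged: minute 7 to minute 39, minute 42 to minute 51, minute 69 to minute 72.
Lengths: 32 minutes + 9 minutes + 3 minutes = 44 minutes.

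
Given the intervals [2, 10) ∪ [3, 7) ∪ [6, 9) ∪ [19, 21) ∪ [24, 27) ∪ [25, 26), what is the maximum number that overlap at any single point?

3

At 6, 3 of the intervals are simultaneously active.
No point has more.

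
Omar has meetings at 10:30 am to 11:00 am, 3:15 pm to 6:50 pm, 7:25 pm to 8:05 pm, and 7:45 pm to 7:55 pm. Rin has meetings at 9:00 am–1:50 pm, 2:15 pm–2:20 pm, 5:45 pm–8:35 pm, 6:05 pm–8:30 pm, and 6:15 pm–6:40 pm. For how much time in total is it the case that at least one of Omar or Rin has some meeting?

10 h 15 min

A, merged: 10:30 am–11:00 am, 3:15 pm–6:50 pm, 7:25 pm–8:05 pm.
B, merged: 9:00 am–1:50 pm, 2:15 pm–2:20 pm, 5:45 pm–8:35 pm.
A ∪ B = 9:00 am–1:50 pm, 2:15 pm–2:20 pm, 3:15 pm–8:35 pm.
Total: 4 h 50 min + 5 min + 5 h 20 min = 10 h 15 min.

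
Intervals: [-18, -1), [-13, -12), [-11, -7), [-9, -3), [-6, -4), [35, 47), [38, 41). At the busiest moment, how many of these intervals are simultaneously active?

Sweep endpoints in order; track running count of active intervals.
Peak of 3 reached at -9.

3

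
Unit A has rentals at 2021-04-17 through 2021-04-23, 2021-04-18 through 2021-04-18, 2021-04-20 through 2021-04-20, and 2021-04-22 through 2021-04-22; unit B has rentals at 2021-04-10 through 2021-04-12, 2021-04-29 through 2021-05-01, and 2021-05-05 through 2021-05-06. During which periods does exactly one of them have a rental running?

2021-04-10 through 2021-04-12, 2021-04-17 through 2021-04-23, 2021-04-29 through 2021-05-01, 2021-05-05 through 2021-05-06

First set merges to 2021-04-17 through 2021-04-23.
A \ B = 2021-04-17 through 2021-04-23.
B \ A = 2021-04-10 through 2021-04-12, 2021-04-29 through 2021-05-01, 2021-05-05 through 2021-05-06.
Union of the two gives the symmetric difference.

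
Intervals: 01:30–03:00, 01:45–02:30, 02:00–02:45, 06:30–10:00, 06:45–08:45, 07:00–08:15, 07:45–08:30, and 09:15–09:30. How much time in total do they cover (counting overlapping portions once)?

5 h

Merged: 01:30-03:00, 06:30-10:00.
Lengths: 1 h 30 min + 3 h 30 min = 5 h.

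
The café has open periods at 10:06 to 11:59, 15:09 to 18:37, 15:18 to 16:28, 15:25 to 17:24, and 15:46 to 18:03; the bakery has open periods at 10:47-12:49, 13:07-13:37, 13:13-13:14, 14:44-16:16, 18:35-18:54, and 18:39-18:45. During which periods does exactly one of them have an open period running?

A, merged: 10:06-11:59, 15:09-18:37.
B, merged: 10:47-12:49, 13:07-13:37, 14:44-16:16, 18:35-18:54.
A but not B: 10:06-10:47, 16:16-18:35.
B but not A: 11:59-12:49, 13:07-13:37, 14:44-15:09, 18:37-18:54.
Combining gives A △ B.

10:06-10:47, 11:59-12:49, 13:07-13:37, 14:44-15:09, 16:16-18:35, 18:37-18:54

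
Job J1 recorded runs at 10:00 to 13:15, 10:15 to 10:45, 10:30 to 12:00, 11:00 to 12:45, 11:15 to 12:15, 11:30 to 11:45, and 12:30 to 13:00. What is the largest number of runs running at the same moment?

At 11:30, 5 of the intervals are simultaneously active.
No point has more.

5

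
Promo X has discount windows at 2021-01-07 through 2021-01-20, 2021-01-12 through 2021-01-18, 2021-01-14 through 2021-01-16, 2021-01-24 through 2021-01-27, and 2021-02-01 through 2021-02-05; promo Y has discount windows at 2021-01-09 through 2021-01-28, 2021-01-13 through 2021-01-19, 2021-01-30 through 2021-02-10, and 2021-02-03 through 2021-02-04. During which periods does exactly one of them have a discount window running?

2021-01-07 through 2021-01-08, 2021-01-21 through 2021-01-23, 2021-01-28 through 2021-01-28, 2021-01-30 through 2021-01-31, 2021-02-06 through 2021-02-10

Merge the first list: 2021-01-07 through 2021-01-20, 2021-01-24 through 2021-01-27, 2021-02-01 through 2021-02-05.
Merge the second list: 2021-01-09 through 2021-01-28, 2021-01-30 through 2021-02-10.
A \ B = 2021-01-07 through 2021-01-08.
B \ A = 2021-01-21 through 2021-01-23, 2021-01-28 through 2021-01-28, 2021-01-30 through 2021-01-31, 2021-02-06 through 2021-02-10.
Union of the two gives the symmetric difference.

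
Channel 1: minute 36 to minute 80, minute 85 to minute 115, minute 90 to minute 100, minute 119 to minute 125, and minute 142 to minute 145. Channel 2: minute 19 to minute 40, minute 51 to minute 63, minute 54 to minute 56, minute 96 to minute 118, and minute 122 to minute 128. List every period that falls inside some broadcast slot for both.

First set merges to minute 36 to minute 80, minute 85 to minute 115, minute 119 to minute 125, minute 142 to minute 145.
Second set merges to minute 19 to minute 40, minute 51 to minute 63, minute 96 to minute 118, minute 122 to minute 128.
minute 36 to minute 80 overlaps B on minute 36 to minute 40, minute 51 to minute 63.
minute 85 to minute 115 overlaps B on minute 96 to minute 115.
minute 119 to minute 125 overlaps B on minute 122 to minute 125.
minute 142 to minute 145 falls entirely outside B.

minute 36 to minute 40, minute 51 to minute 63, minute 96 to minute 115, minute 122 to minute 125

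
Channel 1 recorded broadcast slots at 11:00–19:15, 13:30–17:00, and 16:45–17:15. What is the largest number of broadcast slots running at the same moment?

3

Sweep endpoints in order; track running count of active intervals.
Peak of 3 reached at 16:45.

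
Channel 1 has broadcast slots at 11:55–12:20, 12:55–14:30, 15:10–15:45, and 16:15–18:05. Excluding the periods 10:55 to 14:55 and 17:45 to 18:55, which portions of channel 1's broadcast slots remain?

15:10–15:45, 16:15–17:45

11:55–12:20 lies entirely inside B → drops out.
12:55–14:30 lies entirely inside B → drops out.
15:10–15:45 is untouched.
16:15–18:05 with B removed leaves 16:15–17:45.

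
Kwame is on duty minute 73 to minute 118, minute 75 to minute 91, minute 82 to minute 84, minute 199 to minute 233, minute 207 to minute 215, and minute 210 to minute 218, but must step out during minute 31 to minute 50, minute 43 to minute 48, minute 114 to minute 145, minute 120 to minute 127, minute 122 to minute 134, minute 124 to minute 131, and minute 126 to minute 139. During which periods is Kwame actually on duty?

First set merges to minute 73 to minute 118, minute 199 to minute 233.
Second set merges to minute 31 to minute 50, minute 114 to minute 145.
minute 73 to minute 118 \ B = minute 73 to minute 114.
minute 199 to minute 233: nothing removed.

minute 73 to minute 114, minute 199 to minute 233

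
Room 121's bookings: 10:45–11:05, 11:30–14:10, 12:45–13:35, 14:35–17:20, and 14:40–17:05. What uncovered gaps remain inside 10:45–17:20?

The merged coverage is 10:45–11:05, 11:30–14:10, 14:35–17:20.
Complement within 10:45–17:20: 11:05–11:30, 14:10–14:35.

11:05–11:30, 14:10–14:35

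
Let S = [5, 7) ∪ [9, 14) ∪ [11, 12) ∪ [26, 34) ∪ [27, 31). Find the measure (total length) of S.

Merged: [5, 7), [9, 14), [26, 34).
Lengths: 2 + 5 + 8 = 15.

15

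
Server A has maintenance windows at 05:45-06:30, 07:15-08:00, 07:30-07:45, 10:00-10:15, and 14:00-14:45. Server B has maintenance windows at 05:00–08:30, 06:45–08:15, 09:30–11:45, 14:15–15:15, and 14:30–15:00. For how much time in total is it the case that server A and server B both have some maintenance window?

First set merges to 05:45-06:30, 07:15-08:00, 10:00-10:15, 14:00-14:45.
Second set merges to 05:00-08:30, 09:30-11:45, 14:15-15:15.
A ∩ B = 05:45-06:30, 07:15-08:00, 10:00-10:15, 14:15-14:45.
Total: 45 min + 45 min + 15 min + 30 min = 2 h 15 min.

2 h 15 min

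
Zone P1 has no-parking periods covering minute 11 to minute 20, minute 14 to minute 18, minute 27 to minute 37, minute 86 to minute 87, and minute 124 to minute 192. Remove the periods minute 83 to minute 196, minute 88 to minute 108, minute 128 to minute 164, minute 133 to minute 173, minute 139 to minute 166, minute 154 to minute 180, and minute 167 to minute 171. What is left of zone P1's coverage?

Merge the first list: minute 11 to minute 20, minute 27 to minute 37, minute 86 to minute 87, minute 124 to minute 192.
Merge the second list: minute 83 to minute 196.
minute 11 to minute 20: no B overlap → unchanged.
minute 27 to minute 37: no B overlap → unchanged.
minute 86 to minute 87: fully covered by B → removed.
minute 124 to minute 192: fully covered by B → removed.

minute 11 to minute 20, minute 27 to minute 37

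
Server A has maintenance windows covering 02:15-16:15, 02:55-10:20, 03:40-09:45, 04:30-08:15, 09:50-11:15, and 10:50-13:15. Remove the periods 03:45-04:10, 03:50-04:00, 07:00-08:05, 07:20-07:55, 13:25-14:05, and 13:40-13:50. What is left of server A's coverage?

02:15-03:45, 04:10-07:00, 08:05-13:25, 14:05-16:15

A, merged: 02:15-16:15.
B, merged: 03:45-04:10, 07:00-08:05, 13:25-14:05.
02:15-16:15 minus B → 02:15-03:45, 04:10-07:00, 08:05-13:25, 14:05-16:15.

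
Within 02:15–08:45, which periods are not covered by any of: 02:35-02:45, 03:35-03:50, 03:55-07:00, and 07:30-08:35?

02:15–02:35, 02:45–03:35, 03:50–03:55, 07:00–07:30, 08:35–08:45

The merged coverage is 02:35–02:45, 03:35–03:50, 03:55–07:00, 07:30–08:35.
Uncovered inside 02:15–08:45: 02:15–02:35, 02:45–03:35, 03:50–03:55, 07:00–07:30, 08:35–08:45.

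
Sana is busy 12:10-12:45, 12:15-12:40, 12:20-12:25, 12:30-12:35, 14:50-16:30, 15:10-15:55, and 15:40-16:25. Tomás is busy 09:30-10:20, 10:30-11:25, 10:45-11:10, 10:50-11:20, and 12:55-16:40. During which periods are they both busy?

14:50-16:30

First set merges to 12:10-12:45, 14:50-16:30.
Second set merges to 09:30-10:20, 10:30-11:25, 12:55-16:40.
12:10-12:45 meets no B interval.
14:50-16:30 ∩ B → 14:50-16:30.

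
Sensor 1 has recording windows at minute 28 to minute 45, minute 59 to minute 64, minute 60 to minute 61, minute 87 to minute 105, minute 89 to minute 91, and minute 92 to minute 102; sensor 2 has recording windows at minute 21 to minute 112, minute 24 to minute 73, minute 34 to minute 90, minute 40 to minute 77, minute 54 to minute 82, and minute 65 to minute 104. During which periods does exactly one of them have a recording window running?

Merge the first list: minute 28 to minute 45, minute 59 to minute 64, minute 87 to minute 105.
Merge the second list: minute 21 to minute 112.
A but not B: none.
B but not A: minute 21 to minute 28, minute 45 to minute 59, minute 64 to minute 87, minute 105 to minute 112.
Combining gives A △ B.

minute 21 to minute 28, minute 45 to minute 59, minute 64 to minute 87, minute 105 to minute 112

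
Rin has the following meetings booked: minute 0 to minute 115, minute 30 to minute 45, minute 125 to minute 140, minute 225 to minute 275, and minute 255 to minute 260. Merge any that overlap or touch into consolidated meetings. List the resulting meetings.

minute 0 to minute 115, minute 125 to minute 140, minute 225 to minute 275

minute 30 to minute 45 overlaps/touches minute 0 to minute 115 → extend to minute 0 to minute 115.
minute 125 to minute 140 is disjoint → start new block.
minute 225 to minute 275 is disjoint → start new block.
minute 255 to minute 260 overlaps/touches minute 225 to minute 275 → extend to minute 225 to minute 275.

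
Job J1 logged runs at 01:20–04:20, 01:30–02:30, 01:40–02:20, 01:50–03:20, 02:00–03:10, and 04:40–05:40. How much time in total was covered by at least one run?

Merged: 01:20–04:20, 04:40–05:40.
Lengths: 3 h + 1 h = 4 h.

4 h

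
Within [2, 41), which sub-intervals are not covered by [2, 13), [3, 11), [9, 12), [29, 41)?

[13, 29)

After merging, the occupied span is [2, 13), [29, 41).
Uncovered inside [2, 41): [13, 29).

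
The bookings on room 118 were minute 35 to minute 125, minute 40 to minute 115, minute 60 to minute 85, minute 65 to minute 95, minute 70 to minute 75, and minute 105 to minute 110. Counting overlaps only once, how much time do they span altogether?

90 minutes

Merged: minute 35 to minute 125.
Length: 90 minutes.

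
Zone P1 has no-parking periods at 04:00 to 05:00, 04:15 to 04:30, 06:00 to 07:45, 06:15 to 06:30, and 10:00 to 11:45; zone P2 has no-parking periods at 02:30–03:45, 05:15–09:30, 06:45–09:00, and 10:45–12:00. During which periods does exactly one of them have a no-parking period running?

First set merges to 04:00–05:00, 06:00–07:45, 10:00–11:45.
Second set merges to 02:30–03:45, 05:15–09:30, 10:45–12:00.
A \ B = 04:00–05:00, 10:00–10:45.
B \ A = 02:30–03:45, 05:15–06:00, 07:45–09:30, 11:45–12:00.
Union of the two gives the symmetric difference.

02:30–03:45, 04:00–05:00, 05:15–06:00, 07:45–09:30, 10:00–10:45, 11:45–12:00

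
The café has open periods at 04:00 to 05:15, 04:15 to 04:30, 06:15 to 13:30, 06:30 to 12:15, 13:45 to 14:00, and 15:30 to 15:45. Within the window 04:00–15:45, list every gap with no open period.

05:15–06:15, 13:30–13:45, 14:00–15:30

Covered (merged): 04:00–05:15, 06:15–13:30, 13:45–14:00, 15:30–15:45.
Complement within 04:00–15:45: 05:15–06:15, 13:30–13:45, 14:00–15:30.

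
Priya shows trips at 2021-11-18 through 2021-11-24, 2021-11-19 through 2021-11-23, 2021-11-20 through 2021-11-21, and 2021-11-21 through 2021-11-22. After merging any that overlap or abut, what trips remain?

2021-11-18 through 2021-11-24

2021-11-19 through 2021-11-23 overlaps/touches 2021-11-18 through 2021-11-24 → extend to 2021-11-18 through 2021-11-24.
2021-11-20 through 2021-11-21 overlaps/touches 2021-11-18 through 2021-11-24 → extend to 2021-11-18 through 2021-11-24.
2021-11-21 through 2021-11-22 overlaps/touches 2021-11-18 through 2021-11-24 → extend to 2021-11-18 through 2021-11-24.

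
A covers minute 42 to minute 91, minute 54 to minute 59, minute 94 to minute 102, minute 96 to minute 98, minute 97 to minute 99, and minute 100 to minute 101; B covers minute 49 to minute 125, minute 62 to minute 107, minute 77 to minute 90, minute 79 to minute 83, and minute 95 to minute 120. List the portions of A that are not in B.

minute 42 to minute 49

Merge the first list: minute 42 to minute 91, minute 94 to minute 102.
Merge the second list: minute 49 to minute 125.
minute 42 to minute 91 minus B → minute 42 to minute 49.
minute 94 to minute 102: fully covered by B → removed.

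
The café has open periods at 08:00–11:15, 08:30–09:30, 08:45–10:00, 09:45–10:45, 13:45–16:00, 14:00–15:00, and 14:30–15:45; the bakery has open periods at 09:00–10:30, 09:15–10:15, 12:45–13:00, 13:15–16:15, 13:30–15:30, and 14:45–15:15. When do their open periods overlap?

09:00-10:30, 13:45-16:00

First set merges to 08:00-11:15, 13:45-16:00.
Second set merges to 09:00-10:30, 12:45-13:00, 13:15-16:15.
08:00-11:15 meets the second set on 09:00-10:30.
13:45-16:00 meets the second set on 13:45-16:00.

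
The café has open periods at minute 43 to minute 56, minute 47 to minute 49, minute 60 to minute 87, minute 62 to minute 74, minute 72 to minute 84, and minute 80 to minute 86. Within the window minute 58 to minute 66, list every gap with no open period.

Covered (merged): minute 43 to minute 56, minute 60 to minute 87.
Complement within minute 58 to minute 66: minute 58 to minute 60.

minute 58 to minute 60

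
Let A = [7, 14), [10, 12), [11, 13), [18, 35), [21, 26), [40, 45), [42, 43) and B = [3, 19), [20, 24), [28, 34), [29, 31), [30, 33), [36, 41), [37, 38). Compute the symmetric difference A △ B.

[3, 7) ∪ [14, 18) ∪ [19, 20) ∪ [24, 28) ∪ [34, 35) ∪ [36, 40) ∪ [41, 45)

First set merges to [7, 14), [18, 35), [40, 45).
Second set merges to [3, 19), [20, 24), [28, 34), [36, 41).
A \ B = [19, 20), [24, 28), [34, 35), [41, 45).
B \ A = [3, 7), [14, 18), [36, 40).
Union of the two gives the symmetric difference.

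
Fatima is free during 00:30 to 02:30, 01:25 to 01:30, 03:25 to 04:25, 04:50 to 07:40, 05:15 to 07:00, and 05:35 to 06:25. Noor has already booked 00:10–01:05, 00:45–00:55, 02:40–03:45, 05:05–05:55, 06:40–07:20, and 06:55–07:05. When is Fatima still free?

Merge the first list: 00:30–02:30, 03:25–04:25, 04:50–07:40.
Merge the second list: 00:10–01:05, 02:40–03:45, 05:05–05:55, 06:40–07:20.
00:30–02:30 \ B = 01:05–02:30.
03:25–04:25 \ B = 03:45–04:25.
04:50–07:40 \ B = 04:50–05:05, 05:55–06:40, 07:20–07:40.

01:05–02:30, 03:45–04:25, 04:50–05:05, 05:55–06:40, 07:20–07:40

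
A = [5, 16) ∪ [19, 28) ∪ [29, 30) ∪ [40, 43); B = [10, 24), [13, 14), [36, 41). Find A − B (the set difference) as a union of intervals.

[5, 10) ∪ [24, 28) ∪ [29, 30) ∪ [41, 43)

B, merged: [10, 24), [36, 41).
[5, 16) minus B → [5, 10).
[19, 28) minus B → [24, 28).
[29, 30): no B overlap → unchanged.
[40, 43) minus B → [41, 43).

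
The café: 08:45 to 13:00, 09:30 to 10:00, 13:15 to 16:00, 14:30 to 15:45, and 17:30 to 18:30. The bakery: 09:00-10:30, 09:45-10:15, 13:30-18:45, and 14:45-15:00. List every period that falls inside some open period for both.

Merge the first list: 08:45-13:00, 13:15-16:00, 17:30-18:30.
Merge the second list: 09:00-10:30, 13:30-18:45.
08:45-13:00 meets the second set on 09:00-10:30.
13:15-16:00 meets the second set on 13:30-16:00.
17:30-18:30 meets the second set on 17:30-18:30.

09:00-10:30, 13:30-16:00, 17:30-18:30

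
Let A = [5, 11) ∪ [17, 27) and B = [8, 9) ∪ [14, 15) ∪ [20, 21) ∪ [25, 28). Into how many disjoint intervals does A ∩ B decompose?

A ∩ B = [8, 9), [20, 21), [25, 27).
That is 3 disjoint pieces.

3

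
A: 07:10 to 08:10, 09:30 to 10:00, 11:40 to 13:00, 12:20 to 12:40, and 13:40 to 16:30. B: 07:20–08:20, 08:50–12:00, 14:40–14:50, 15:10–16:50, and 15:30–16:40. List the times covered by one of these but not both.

Merge the first list: 07:10–08:10, 09:30–10:00, 11:40–13:00, 13:40–16:30.
Merge the second list: 07:20–08:20, 08:50–12:00, 14:40–14:50, 15:10–16:50.
Only in the first: 07:10–07:20, 12:00–13:00, 13:40–14:40, 14:50–15:10.
Only in the second: 08:10–08:20, 08:50–09:30, 10:00–11:40, 16:30–16:50.
Together these are the periods covered by exactly one.

07:10–07:20, 08:10–08:20, 08:50–09:30, 10:00–11:40, 12:00–13:00, 13:40–14:40, 14:50–15:10, 16:30–16:50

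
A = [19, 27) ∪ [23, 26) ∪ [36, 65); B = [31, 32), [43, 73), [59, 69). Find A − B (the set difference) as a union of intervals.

[19, 27) ∪ [36, 43)

First set merges to [19, 27), [36, 65).
Second set merges to [31, 32), [43, 73).
[19, 27): nothing removed.
[36, 65) \ B = [36, 43).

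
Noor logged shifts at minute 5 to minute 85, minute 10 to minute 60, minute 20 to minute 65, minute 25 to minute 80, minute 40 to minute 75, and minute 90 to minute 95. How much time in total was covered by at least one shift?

Merged: minute 5 to minute 85, minute 90 to minute 95.
Lengths: 80 minutes + 5 minutes = 85 minutes.

85 minutes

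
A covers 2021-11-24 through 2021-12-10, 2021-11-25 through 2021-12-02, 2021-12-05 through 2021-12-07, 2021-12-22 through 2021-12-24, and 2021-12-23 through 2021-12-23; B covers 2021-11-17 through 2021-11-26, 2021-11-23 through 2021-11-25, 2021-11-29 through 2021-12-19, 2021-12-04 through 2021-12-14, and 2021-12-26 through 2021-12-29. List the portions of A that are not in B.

Merge the first list: 2021-11-24 through 2021-12-10, 2021-12-22 through 2021-12-24.
Merge the second list: 2021-11-17 through 2021-11-26, 2021-11-29 through 2021-12-19, 2021-12-26 through 2021-12-29.
2021-11-24 through 2021-12-10 \ B = 2021-11-27 through 2021-11-28.
2021-12-22 through 2021-12-24: nothing removed.

2021-11-27 through 2021-11-28, 2021-12-22 through 2021-12-24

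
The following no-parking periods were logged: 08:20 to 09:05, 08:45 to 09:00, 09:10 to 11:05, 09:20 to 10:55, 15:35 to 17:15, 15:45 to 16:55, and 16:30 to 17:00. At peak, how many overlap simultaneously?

3

Walk the sorted start/end points keeping a running depth.
The depth first hits 3 at 16:30.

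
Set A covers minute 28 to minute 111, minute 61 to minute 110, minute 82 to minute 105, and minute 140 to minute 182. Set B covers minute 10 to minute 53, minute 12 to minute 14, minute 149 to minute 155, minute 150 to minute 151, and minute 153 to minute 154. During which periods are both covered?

Merge the first list: minute 28 to minute 111, minute 140 to minute 182.
Merge the second list: minute 10 to minute 53, minute 149 to minute 155.
minute 28 to minute 111 overlaps B on minute 28 to minute 53.
minute 140 to minute 182 overlaps B on minute 149 to minute 155.

minute 28 to minute 53, minute 149 to minute 155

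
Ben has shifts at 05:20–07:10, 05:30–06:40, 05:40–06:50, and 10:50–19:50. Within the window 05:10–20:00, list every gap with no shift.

The merged coverage is 05:20-07:10, 10:50-19:50.
Complement within 05:10-20:00: 05:10-05:20, 07:10-10:50, 19:50-20:00.

05:10-05:20, 07:10-10:50, 19:50-20:00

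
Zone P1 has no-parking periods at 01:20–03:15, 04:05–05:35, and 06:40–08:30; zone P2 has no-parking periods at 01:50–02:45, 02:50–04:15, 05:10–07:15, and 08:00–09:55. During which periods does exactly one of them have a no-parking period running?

01:20–01:50, 02:45–02:50, 03:15–04:05, 04:15–05:10, 05:35–06:40, 07:15–08:00, 08:30–09:55

A \ B = 01:20–01:50, 02:45–02:50, 04:15–05:10, 07:15–08:00.
B \ A = 03:15–04:05, 05:35–06:40, 08:30–09:55.
Union of the two gives the symmetric difference.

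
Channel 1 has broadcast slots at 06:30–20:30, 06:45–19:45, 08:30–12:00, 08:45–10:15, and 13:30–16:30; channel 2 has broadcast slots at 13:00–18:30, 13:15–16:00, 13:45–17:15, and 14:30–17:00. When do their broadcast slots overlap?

13:00–18:30

Merge the first list: 06:30–20:30.
Merge the second list: 13:00–18:30.
06:30–20:30 overlaps B on 13:00–18:30.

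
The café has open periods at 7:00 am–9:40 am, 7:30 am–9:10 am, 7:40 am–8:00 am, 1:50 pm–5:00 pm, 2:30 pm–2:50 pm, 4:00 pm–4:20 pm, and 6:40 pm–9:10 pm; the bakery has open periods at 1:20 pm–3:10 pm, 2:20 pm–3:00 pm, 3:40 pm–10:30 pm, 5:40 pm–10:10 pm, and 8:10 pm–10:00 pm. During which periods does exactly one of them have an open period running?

First set merges to 7:00 am–9:40 am, 1:50 pm–5:00 pm, 6:40 pm–9:10 pm.
Second set merges to 1:20 pm–3:10 pm, 3:40 pm–10:30 pm.
A but not B: 7:00 am–9:40 am, 3:10 pm–3:40 pm.
B but not A: 1:20 pm–1:50 pm, 5:00 pm–6:40 pm, 9:10 pm–10:30 pm.
Combining gives A △ B.

7:00 am–9:40 am, 1:20 pm–1:50 pm, 3:10 pm–3:40 pm, 5:00 pm–6:40 pm, 9:10 pm–10:30 pm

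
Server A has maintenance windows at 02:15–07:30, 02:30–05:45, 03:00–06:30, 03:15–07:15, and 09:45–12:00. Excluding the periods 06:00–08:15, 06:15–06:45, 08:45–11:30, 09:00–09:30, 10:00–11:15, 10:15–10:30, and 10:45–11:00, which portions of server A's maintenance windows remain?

A, merged: 02:15–07:30, 09:45–12:00.
B, merged: 06:00–08:15, 08:45–11:30.
02:15–07:30 with B removed leaves 02:15–06:00.
09:45–12:00 with B removed leaves 11:30–12:00.

02:15–06:00, 11:30–12:00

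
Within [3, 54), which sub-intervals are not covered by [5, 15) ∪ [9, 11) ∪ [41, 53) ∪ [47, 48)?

[3, 5) ∪ [15, 41) ∪ [53, 54)

Covered (merged): [5, 15), [41, 53).
Complement within [3, 54): [3, 5), [15, 41), [53, 54).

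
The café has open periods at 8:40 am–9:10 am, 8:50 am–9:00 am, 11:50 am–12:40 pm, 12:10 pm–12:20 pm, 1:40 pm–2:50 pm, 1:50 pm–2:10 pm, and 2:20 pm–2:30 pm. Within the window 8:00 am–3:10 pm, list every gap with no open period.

8:00 am–8:40 am, 9:10 am–11:50 am, 12:40 pm–1:40 pm, 2:50 pm–3:10 pm

Covered (merged): 8:40 am–9:10 am, 11:50 am–12:40 pm, 1:40 pm–2:50 pm.
Gaps within 8:00 am–3:10 pm: 8:00 am–8:40 am, 9:10 am–11:50 am, 12:40 pm–1:40 pm, 2:50 pm–3:10 pm.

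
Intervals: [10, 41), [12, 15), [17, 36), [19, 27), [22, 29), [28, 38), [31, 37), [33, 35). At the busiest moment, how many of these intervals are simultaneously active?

5

Walk the sorted start/end points keeping a running depth.
The depth first hits 5 at 33.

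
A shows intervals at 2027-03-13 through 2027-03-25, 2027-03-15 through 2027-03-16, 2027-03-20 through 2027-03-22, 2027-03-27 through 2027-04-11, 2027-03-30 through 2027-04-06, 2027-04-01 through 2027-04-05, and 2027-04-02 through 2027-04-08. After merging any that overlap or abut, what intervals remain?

2027-03-13 through 2027-03-25, 2027-03-27 through 2027-04-11

2027-03-15 through 2027-03-16 overlaps/touches 2027-03-13 through 2027-03-25 → extend to 2027-03-13 through 2027-03-25.
2027-03-20 through 2027-03-22 overlaps/touches 2027-03-13 through 2027-03-25 → extend to 2027-03-13 through 2027-03-25.
2027-03-27 through 2027-04-11 is disjoint → start new block.
2027-03-30 through 2027-04-06 overlaps/touches 2027-03-27 through 2027-04-11 → extend to 2027-03-27 through 2027-04-11.
2027-04-01 through 2027-04-05 overlaps/touches 2027-03-27 through 2027-04-11 → extend to 2027-03-27 through 2027-04-11.
2027-04-02 through 2027-04-08 overlaps/touches 2027-03-27 through 2027-04-11 → extend to 2027-03-27 through 2027-04-11.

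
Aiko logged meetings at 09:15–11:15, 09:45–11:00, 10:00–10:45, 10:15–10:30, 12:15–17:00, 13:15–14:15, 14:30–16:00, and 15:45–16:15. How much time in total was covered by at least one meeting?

6 h 45 min

Merged: 09:15–11:15, 12:15–17:00.
Lengths: 2 h + 4 h 45 min = 6 h 45 min.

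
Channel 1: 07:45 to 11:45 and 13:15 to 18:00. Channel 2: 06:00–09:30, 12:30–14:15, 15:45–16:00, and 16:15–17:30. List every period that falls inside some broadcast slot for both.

07:45–09:30, 13:15–14:15, 15:45–16:00, 16:15–17:30

07:45–11:45 overlaps B on 07:45–09:30.
13:15–18:00 overlaps B on 13:15–14:15, 15:45–16:00, 16:15–17:30.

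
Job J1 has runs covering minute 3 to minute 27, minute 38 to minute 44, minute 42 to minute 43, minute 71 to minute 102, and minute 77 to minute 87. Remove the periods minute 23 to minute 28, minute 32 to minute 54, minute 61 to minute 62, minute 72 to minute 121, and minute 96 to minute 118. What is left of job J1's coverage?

Merge the first list: minute 3 to minute 27, minute 38 to minute 44, minute 71 to minute 102.
Merge the second list: minute 23 to minute 28, minute 32 to minute 54, minute 61 to minute 62, minute 72 to minute 121.
minute 3 to minute 27 with B removed leaves minute 3 to minute 23.
minute 38 to minute 44 lies entirely inside B → drops out.
minute 71 to minute 102 with B removed leaves minute 71 to minute 72.

minute 3 to minute 23, minute 71 to minute 72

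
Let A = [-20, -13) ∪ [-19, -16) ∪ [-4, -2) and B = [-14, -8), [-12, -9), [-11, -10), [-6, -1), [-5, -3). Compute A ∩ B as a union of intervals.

Merge the first list: [-20, -13), [-4, -2).
Merge the second list: [-14, -8), [-6, -1).
[-20, -13) meets the second set on [-14, -13).
[-4, -2) meets the second set on [-4, -2).

[-14, -13) ∪ [-4, -2)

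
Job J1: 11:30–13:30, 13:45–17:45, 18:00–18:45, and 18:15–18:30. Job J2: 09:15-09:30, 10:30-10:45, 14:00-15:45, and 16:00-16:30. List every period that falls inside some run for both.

14:00-15:45, 16:00-16:30

A, merged: 11:30-13:30, 13:45-17:45, 18:00-18:45.
11:30-13:30 meets no B interval.
13:45-17:45 ∩ B → 14:00-15:45, 16:00-16:30.
18:00-18:45 meets no B interval.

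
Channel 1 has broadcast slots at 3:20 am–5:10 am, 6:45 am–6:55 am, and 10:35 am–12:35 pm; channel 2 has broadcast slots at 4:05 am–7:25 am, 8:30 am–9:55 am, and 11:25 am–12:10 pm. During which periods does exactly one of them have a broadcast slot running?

3:20 am–4:05 am, 5:10 am–6:45 am, 6:55 am–7:25 am, 8:30 am–9:55 am, 10:35 am–11:25 am, 12:10 pm–12:35 pm

A \ B = 3:20 am–4:05 am, 10:35 am–11:25 am, 12:10 pm–12:35 pm.
B \ A = 5:10 am–6:45 am, 6:55 am–7:25 am, 8:30 am–9:55 am.
Union of the two gives the symmetric difference.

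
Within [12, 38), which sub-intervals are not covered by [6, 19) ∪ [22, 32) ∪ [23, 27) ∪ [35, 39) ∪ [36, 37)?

The merged coverage is [6, 19), [22, 32), [35, 39).
Gaps within [12, 38): [19, 22), [32, 35).

[19, 22) ∪ [32, 35)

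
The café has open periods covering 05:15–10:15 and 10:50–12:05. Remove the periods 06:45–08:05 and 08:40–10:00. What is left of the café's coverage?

05:15–06:45, 08:05–08:40, 10:00–10:15, 10:50–12:05

05:15–10:15 \ B = 05:15–06:45, 08:05–08:40, 10:00–10:15.
10:50–12:05: nothing removed.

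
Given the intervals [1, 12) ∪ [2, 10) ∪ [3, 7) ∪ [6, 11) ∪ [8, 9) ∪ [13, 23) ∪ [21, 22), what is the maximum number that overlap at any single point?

4

Walk the sorted start/end points keeping a running depth.
The depth first hits 4 at 6.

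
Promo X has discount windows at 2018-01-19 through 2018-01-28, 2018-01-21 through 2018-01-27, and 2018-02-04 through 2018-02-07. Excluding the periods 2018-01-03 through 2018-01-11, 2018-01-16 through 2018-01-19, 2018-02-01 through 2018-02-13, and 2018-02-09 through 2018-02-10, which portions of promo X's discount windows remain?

2018-01-20 through 2018-01-28

Merge the first list: 2018-01-19 through 2018-01-28, 2018-02-04 through 2018-02-07.
Merge the second list: 2018-01-03 through 2018-01-11, 2018-01-16 through 2018-01-19, 2018-02-01 through 2018-02-13.
2018-01-19 through 2018-01-28 minus B → 2018-01-20 through 2018-01-28.
2018-02-04 through 2018-02-07: fully covered by B → removed.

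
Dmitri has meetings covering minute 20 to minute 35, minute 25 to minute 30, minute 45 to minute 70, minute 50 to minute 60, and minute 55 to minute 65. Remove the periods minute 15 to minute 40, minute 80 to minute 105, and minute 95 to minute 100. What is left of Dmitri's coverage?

minute 45 to minute 70

First set merges to minute 20 to minute 35, minute 45 to minute 70.
Second set merges to minute 15 to minute 40, minute 80 to minute 105.
minute 20 to minute 35 lies entirely inside B → drops out.
minute 45 to minute 70 is untouched.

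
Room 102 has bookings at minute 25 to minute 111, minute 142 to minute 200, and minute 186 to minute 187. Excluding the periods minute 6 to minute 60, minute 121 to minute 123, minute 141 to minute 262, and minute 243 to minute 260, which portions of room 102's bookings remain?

First set merges to minute 25 to minute 111, minute 142 to minute 200.
Second set merges to minute 6 to minute 60, minute 121 to minute 123, minute 141 to minute 262.
minute 25 to minute 111 with B removed leaves minute 60 to minute 111.
minute 142 to minute 200 lies entirely inside B → drops out.

minute 60 to minute 111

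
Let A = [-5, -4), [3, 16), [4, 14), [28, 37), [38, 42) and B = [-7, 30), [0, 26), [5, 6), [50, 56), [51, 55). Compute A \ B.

A, merged: [-5, -4), [3, 16), [28, 37), [38, 42).
B, merged: [-7, 30), [50, 56).
[-5, -4) lies entirely inside B → drops out.
[3, 16) lies entirely inside B → drops out.
[28, 37) with B removed leaves [30, 37).
[38, 42) is untouched.

[30, 37) ∪ [38, 42)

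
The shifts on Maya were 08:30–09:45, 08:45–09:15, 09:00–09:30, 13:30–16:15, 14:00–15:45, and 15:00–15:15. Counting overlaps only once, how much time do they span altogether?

4 h

Merged: 08:30–09:45, 13:30–16:15.
Lengths: 1 h 15 min + 2 h 45 min = 4 h.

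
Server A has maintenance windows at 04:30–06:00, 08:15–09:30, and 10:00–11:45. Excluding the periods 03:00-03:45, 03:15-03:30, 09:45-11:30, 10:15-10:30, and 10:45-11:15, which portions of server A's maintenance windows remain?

Merge the second list: 03:00–03:45, 09:45–11:30.
04:30–06:00: nothing removed.
08:15–09:30: nothing removed.
10:00–11:45 \ B = 11:30–11:45.

04:30–06:00, 08:15–09:30, 11:30–11:45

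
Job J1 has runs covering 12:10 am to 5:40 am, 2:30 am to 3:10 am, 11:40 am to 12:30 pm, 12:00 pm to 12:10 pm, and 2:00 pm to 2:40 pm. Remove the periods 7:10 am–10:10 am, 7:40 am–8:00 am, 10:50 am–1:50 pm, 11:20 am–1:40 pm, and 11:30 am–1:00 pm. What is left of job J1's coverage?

Merge the first list: 12:10 am–5:40 am, 11:40 am–12:30 pm, 2:00 pm–2:40 pm.
Merge the second list: 7:10 am–10:10 am, 10:50 am–1:50 pm.
12:10 am–5:40 am: no B overlap → unchanged.
11:40 am–12:30 pm: fully covered by B → removed.
2:00 pm–2:40 pm: no B overlap → unchanged.

12:10 am–5:40 am, 2:00 pm–2:40 pm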